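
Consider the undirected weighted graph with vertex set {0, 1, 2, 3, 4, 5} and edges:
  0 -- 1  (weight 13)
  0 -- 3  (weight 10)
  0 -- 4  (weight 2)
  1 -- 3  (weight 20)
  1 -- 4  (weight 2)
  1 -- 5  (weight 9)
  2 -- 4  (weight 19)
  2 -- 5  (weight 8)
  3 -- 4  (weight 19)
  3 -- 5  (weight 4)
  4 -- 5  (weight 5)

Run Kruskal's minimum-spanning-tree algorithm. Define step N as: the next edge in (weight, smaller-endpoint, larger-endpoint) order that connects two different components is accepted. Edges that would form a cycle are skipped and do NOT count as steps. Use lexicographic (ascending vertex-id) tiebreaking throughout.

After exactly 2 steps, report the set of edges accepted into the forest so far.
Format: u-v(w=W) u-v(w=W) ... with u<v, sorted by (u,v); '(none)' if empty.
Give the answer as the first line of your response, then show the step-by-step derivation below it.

0-4(w=2) 1-4(w=2)

step 1: add edge 0-4 (w=2); MST = {0-4(w=2)}
step 2: add edge 1-4 (w=2); MST = {0-4(w=2) 1-4(w=2)}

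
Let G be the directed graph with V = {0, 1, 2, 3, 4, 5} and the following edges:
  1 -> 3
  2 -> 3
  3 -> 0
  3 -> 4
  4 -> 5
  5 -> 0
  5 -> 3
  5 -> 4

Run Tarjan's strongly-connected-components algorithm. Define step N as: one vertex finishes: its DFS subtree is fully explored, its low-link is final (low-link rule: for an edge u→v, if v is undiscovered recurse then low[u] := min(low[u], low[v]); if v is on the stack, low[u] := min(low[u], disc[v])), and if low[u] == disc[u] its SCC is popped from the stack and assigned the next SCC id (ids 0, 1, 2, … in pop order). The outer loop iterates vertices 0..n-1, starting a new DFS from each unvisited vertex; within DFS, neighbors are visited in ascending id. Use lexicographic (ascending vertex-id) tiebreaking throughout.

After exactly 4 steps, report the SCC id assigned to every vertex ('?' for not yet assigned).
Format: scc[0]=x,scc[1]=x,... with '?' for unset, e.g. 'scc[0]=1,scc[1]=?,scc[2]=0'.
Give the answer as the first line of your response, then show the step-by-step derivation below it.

scc[0]=0,scc[1]=?,scc[2]=?,scc[3]=1,scc[4]=1,scc[5]=1

step 1: low=(low[0]=0,low[1]=?,low[2]=?,low[3]=?,low[4]=?,low[5]=?); scc=(scc[0]=0,scc[1]=?,scc[2]=?,scc[3]=?,scc[4]=?,scc[5]=?)
step 2: low=(low[0]=0,low[1]=1,low[2]=?,low[3]=2,low[4]=3,low[5]=2); scc=(scc[0]=0,scc[1]=?,scc[2]=?,scc[3]=?,scc[4]=?,scc[5]=?)
step 3: low=(low[0]=0,low[1]=1,low[2]=?,low[3]=2,low[4]=2,low[5]=2); scc=(scc[0]=0,scc[1]=?,scc[2]=?,scc[3]=?,scc[4]=?,scc[5]=?)
step 4: low=(low[0]=0,low[1]=1,low[2]=?,low[3]=2,low[4]=2,low[5]=2); scc=(scc[0]=0,scc[1]=?,scc[2]=?,scc[3]=1,scc[4]=1,scc[5]=1)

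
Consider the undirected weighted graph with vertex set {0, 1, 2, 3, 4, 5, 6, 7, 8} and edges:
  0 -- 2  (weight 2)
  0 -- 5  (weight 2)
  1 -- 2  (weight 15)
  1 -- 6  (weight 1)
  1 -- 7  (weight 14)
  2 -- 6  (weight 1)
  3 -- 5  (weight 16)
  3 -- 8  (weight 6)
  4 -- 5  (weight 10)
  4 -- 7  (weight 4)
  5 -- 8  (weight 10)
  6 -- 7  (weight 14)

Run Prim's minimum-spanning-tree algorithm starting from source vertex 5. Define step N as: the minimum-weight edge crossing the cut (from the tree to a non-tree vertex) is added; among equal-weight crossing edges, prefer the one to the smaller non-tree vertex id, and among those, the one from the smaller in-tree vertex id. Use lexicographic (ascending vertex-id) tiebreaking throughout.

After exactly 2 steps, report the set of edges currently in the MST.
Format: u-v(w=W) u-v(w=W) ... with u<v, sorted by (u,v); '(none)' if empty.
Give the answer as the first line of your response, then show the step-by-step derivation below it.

0-2(w=2) 0-5(w=2)

step 1: add edge 0-5 (w=2); MST = {0-5(w=2)}
step 2: add edge 0-2 (w=2); MST = {0-2(w=2) 0-5(w=2)}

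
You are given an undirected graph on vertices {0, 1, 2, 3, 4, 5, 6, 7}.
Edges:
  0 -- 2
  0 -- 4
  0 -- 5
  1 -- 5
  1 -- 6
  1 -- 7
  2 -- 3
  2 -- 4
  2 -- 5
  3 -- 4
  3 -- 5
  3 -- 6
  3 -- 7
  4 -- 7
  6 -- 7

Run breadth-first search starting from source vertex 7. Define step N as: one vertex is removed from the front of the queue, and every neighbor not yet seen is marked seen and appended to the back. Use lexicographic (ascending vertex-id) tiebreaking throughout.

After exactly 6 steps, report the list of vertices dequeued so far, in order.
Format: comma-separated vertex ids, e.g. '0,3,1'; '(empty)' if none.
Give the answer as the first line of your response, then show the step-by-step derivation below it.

7,1,3,4,6,5

step 1: dequeue 7; queue=[1,3,4,6]; order=7
step 2: dequeue 1; queue=[3,4,6,5]; order=7,1
step 3: dequeue 3; queue=[4,6,5,2]; order=7,1,3
step 4: dequeue 4; queue=[6,5,2,0]; order=7,1,3,4
step 5: dequeue 6; queue=[5,2,0]; order=7,1,3,4,6
step 6: dequeue 5; queue=[2,0]; order=7,1,3,4,6,5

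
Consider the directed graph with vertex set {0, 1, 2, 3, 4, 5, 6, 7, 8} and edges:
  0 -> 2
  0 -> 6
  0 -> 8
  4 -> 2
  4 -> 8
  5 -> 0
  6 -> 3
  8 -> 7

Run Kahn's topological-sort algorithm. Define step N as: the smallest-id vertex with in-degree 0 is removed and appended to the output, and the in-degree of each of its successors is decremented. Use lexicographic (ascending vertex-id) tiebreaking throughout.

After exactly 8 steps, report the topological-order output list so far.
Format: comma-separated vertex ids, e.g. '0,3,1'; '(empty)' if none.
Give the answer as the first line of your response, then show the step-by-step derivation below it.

1,4,5,0,2,6,3,8

step 1: output 1; order=[1]; indeg=(1,0,2,1,0,0,1,1,2)
step 2: output 4; order=[1,4]; indeg=(1,0,1,1,0,0,1,1,1)
step 3: output 5; order=[1,4,5]; indeg=(0,0,1,1,0,0,1,1,1)
step 4: output 0; order=[1,4,5,0]; indeg=(0,0,0,1,0,0,0,1,0)
step 5: output 2; order=[1,4,5,0,2]; indeg=(0,0,0,1,0,0,0,1,0)
step 6: output 6; order=[1,4,5,0,2,6]; indeg=(0,0,0,0,0,0,0,1,0)
step 7: output 3; order=[1,4,5,0,2,6,3]; indeg=(0,0,0,0,0,0,0,1,0)
step 8: output 8; order=[1,4,5,0,2,6,3,8]; indeg=(0,0,0,0,0,0,0,0,0)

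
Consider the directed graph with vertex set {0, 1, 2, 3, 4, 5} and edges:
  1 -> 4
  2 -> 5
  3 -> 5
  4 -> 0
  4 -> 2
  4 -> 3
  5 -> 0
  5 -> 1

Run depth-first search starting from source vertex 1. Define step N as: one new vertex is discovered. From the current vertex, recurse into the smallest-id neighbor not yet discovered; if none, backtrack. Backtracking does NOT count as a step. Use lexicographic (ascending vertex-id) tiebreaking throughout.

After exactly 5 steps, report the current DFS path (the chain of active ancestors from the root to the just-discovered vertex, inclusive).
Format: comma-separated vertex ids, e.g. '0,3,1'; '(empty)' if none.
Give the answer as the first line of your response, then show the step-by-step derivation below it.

1,4,2,5

step 1: discover 1; path=1; order=1
step 2: discover 4; path=1>4; order=1,4
step 3: discover 0; path=1>4>0; order=1,4,0
step 4: discover 2; path=1>4>2; order=1,4,0,2
step 5: discover 5; path=1>4>2>5; order=1,4,0,2,5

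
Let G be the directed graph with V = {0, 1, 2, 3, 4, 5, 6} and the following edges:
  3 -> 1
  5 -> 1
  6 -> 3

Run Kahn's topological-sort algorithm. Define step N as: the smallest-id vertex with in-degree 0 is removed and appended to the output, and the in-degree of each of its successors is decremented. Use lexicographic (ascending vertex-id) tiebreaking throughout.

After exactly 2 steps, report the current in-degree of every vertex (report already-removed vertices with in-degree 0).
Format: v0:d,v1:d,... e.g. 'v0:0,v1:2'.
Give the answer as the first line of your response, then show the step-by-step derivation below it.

v0:0,v1:2,v2:0,v3:1,v4:0,v5:0,v6:0

step 1: output 0; order=[0]; indeg=(0,2,0,1,0,0,0)
step 2: output 2; order=[0,2]; indeg=(0,2,0,1,0,0,0)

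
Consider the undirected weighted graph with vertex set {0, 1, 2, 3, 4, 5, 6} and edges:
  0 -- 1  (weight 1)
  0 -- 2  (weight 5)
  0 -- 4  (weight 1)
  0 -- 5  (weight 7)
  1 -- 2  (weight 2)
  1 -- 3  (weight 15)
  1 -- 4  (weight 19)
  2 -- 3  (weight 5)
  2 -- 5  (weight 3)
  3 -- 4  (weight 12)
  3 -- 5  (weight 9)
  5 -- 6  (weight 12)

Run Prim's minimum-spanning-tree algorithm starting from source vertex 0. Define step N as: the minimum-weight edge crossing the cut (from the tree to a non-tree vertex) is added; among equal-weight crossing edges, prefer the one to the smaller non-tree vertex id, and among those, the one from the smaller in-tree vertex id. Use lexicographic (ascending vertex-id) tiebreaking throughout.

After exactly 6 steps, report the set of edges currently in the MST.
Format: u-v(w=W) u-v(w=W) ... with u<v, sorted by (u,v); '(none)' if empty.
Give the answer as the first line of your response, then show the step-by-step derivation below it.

0-1(w=1) 0-4(w=1) 1-2(w=2) 2-3(w=5) 2-5(w=3) 5-6(w=12)

step 1: add edge 0-1 (w=1); MST = {0-1(w=1)}
step 2: add edge 0-4 (w=1); MST = {0-1(w=1) 0-4(w=1)}
step 3: add edge 1-2 (w=2); MST = {0-1(w=1) 0-4(w=1) 1-2(w=2)}
step 4: add edge 2-5 (w=3); MST = {0-1(w=1) 0-4(w=1) 1-2(w=2) 2-5(w=3)}
step 5: add edge 2-3 (w=5); MST = {0-1(w=1) 0-4(w=1) 1-2(w=2) 2-3(w=5) 2-5(w=3)}
step 6: add edge 5-6 (w=12); MST = {0-1(w=1) 0-4(w=1) 1-2(w=2) 2-3(w=5) 2-5(w=3) 5-6(w=12)}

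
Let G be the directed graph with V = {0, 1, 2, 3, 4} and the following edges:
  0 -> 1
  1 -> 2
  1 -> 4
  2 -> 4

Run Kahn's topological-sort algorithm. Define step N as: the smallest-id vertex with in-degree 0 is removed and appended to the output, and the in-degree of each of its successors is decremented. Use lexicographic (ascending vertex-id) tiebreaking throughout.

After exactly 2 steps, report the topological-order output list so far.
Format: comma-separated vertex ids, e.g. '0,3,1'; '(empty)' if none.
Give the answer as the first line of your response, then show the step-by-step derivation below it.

0,1

step 1: output 0; order=[0]; indeg=(0,0,1,0,2)
step 2: output 1; order=[0,1]; indeg=(0,0,0,0,1)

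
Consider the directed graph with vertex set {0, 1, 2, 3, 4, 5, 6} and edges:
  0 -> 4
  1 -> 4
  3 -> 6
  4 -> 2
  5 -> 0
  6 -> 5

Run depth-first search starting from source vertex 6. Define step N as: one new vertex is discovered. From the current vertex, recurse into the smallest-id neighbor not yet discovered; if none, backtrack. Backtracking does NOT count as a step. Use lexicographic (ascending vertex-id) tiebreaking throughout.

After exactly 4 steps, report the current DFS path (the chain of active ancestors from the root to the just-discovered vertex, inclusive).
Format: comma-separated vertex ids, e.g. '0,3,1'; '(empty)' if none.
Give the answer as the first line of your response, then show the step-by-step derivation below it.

6,5,0,4

step 1: discover 6; path=6; order=6
step 2: discover 5; path=6>5; order=6,5
step 3: discover 0; path=6>5>0; order=6,5,0
step 4: discover 4; path=6>5>0>4; order=6,5,0,4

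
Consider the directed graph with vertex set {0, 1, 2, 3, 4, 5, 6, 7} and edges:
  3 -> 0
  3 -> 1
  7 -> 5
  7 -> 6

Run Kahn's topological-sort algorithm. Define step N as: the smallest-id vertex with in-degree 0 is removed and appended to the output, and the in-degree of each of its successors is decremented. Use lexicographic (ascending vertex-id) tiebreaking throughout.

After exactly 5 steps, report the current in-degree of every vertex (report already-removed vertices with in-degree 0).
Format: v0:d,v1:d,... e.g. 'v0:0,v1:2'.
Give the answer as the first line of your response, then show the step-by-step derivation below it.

v0:0,v1:0,v2:0,v3:0,v4:0,v5:1,v6:1,v7:0

step 1: output 2; order=[2]; indeg=(1,1,0,0,0,1,1,0)
step 2: output 3; order=[2,3]; indeg=(0,0,0,0,0,1,1,0)
step 3: output 0; order=[2,3,0]; indeg=(0,0,0,0,0,1,1,0)
step 4: output 1; order=[2,3,0,1]; indeg=(0,0,0,0,0,1,1,0)
step 5: output 4; order=[2,3,0,1,4]; indeg=(0,0,0,0,0,1,1,0)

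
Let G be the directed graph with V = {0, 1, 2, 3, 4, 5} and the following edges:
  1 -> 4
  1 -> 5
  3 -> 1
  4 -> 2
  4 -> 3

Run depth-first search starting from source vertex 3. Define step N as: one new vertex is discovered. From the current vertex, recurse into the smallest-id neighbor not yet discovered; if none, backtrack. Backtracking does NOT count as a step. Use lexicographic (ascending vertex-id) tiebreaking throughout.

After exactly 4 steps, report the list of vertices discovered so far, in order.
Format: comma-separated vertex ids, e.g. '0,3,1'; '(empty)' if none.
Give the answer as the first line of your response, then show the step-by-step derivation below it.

3,1,4,2

step 1: discover 3; path=3; order=3
step 2: discover 1; path=3>1; order=3,1
step 3: discover 4; path=3>1>4; order=3,1,4
step 4: discover 2; path=3>1>4>2; order=3,1,4,2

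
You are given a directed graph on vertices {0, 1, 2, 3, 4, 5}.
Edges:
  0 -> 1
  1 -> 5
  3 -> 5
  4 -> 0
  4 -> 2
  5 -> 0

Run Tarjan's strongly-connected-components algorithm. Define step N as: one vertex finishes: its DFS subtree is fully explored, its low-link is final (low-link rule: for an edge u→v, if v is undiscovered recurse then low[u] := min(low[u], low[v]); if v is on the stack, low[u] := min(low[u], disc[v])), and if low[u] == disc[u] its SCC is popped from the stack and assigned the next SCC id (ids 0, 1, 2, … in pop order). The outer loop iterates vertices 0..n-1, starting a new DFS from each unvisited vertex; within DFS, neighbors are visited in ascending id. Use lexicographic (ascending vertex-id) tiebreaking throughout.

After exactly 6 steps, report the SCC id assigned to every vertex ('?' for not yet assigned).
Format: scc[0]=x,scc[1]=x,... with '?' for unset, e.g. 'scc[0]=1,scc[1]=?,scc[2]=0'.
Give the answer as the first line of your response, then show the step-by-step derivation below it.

scc[0]=0,scc[1]=0,scc[2]=1,scc[3]=2,scc[4]=3,scc[5]=0

step 1: low=(low[0]=0,low[1]=1,low[2]=?,low[3]=?,low[4]=?,low[5]=0); scc=(scc[0]=?,scc[1]=?,scc[2]=?,scc[3]=?,scc[4]=?,scc[5]=?)
step 2: low=(low[0]=0,low[1]=0,low[2]=?,low[3]=?,low[4]=?,low[5]=0); scc=(scc[0]=?,scc[1]=?,scc[2]=?,scc[3]=?,scc[4]=?,scc[5]=?)
step 3: low=(low[0]=0,low[1]=0,low[2]=?,low[3]=?,low[4]=?,low[5]=0); scc=(scc[0]=0,scc[1]=0,scc[2]=?,scc[3]=?,scc[4]=?,scc[5]=0)
step 4: low=(low[0]=0,low[1]=0,low[2]=3,low[3]=?,low[4]=?,low[5]=0); scc=(scc[0]=0,scc[1]=0,scc[2]=1,scc[3]=?,scc[4]=?,scc[5]=0)
step 5: low=(low[0]=0,low[1]=0,low[2]=3,low[3]=4,low[4]=?,low[5]=0); scc=(scc[0]=0,scc[1]=0,scc[2]=1,scc[3]=2,scc[4]=?,scc[5]=0)
step 6: low=(low[0]=0,low[1]=0,low[2]=3,low[3]=4,low[4]=5,low[5]=0); scc=(scc[0]=0,scc[1]=0,scc[2]=1,scc[3]=2,scc[4]=3,scc[5]=0)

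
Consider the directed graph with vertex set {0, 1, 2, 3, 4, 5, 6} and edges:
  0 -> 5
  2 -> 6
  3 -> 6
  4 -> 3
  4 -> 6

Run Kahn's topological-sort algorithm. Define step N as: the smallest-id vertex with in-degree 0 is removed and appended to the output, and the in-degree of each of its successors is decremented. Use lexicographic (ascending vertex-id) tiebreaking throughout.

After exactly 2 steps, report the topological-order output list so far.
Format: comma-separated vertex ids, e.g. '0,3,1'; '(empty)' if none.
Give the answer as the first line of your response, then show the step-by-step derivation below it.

0,1

step 1: output 0; order=[0]; indeg=(0,0,0,1,0,0,3)
step 2: output 1; order=[0,1]; indeg=(0,0,0,1,0,0,3)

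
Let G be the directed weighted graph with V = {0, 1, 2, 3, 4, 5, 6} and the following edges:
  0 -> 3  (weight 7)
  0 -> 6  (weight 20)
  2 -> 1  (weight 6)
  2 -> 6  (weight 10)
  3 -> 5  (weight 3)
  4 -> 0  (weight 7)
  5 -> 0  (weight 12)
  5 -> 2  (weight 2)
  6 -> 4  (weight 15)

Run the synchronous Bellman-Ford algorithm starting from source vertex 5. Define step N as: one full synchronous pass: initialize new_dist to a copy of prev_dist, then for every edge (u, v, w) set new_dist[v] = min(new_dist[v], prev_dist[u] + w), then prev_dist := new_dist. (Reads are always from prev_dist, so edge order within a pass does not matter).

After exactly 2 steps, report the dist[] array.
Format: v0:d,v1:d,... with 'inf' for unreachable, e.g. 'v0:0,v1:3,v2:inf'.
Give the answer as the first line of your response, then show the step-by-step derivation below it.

v0:12,v1:8,v2:2,v3:19,v4:inf,v5:0,v6:12

step 1: dist = v0:12,v1:inf,v2:2,v3:inf,v4:inf,v5:0,v6:inf
step 2: dist = v0:12,v1:8,v2:2,v3:19,v4:inf,v5:0,v6:12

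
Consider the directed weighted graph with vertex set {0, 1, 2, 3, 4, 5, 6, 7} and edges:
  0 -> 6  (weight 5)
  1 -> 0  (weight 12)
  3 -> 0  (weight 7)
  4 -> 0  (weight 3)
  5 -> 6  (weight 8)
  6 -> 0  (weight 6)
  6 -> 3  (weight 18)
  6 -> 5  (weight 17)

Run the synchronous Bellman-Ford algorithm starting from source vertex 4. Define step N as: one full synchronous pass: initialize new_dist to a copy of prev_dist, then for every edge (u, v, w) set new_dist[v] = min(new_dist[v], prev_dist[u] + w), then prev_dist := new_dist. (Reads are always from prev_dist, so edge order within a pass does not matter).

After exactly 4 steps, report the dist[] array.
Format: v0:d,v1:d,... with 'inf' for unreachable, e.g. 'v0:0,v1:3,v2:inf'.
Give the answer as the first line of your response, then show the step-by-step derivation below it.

v0:3,v1:inf,v2:inf,v3:26,v4:0,v5:25,v6:8,v7:inf

step 1: dist = v0:3,v1:inf,v2:inf,v3:inf,v4:0,v5:inf,v6:inf,v7:inf
step 2: dist = v0:3,v1:inf,v2:inf,v3:inf,v4:0,v5:inf,v6:8,v7:inf
step 3: dist = v0:3,v1:inf,v2:inf,v3:26,v4:0,v5:25,v6:8,v7:inf
step 4: dist = v0:3,v1:inf,v2:inf,v3:26,v4:0,v5:25,v6:8,v7:inf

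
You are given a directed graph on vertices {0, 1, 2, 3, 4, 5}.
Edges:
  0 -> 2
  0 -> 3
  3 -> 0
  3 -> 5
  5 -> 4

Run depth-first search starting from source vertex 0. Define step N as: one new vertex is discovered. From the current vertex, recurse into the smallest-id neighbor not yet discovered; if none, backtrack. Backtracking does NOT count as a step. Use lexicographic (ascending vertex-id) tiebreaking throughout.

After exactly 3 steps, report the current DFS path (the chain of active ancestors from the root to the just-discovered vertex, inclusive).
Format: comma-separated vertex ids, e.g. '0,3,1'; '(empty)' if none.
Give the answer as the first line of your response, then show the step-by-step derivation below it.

0,3

step 1: discover 0; path=0; order=0
step 2: discover 2; path=0>2; order=0,2
step 3: discover 3; path=0>3; order=0,2,3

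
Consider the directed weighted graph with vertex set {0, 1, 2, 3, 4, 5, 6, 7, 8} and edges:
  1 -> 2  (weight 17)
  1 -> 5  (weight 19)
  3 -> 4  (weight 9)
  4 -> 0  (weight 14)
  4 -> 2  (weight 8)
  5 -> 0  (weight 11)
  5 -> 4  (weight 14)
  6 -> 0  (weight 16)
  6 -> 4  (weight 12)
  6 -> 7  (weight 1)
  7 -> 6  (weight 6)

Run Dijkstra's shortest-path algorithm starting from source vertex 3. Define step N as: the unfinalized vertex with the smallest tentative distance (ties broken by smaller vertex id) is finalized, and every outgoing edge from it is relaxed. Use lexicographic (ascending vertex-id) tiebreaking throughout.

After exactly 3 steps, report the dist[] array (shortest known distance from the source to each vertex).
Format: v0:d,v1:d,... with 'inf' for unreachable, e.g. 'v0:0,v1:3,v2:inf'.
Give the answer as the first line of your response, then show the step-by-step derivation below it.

v0:23,v1:inf,v2:17,v3:0,v4:9,v5:inf,v6:inf,v7:inf,v8:inf

step 1: dist = v0:inf,v1:inf,v2:inf,v3:0,v4:9,v5:inf,v6:inf,v7:inf,v8:inf
step 2: dist = v0:23,v1:inf,v2:17,v3:0,v4:9,v5:inf,v6:inf,v7:inf,v8:inf
step 3: dist = v0:23,v1:inf,v2:17,v3:0,v4:9,v5:inf,v6:inf,v7:inf,v8:inf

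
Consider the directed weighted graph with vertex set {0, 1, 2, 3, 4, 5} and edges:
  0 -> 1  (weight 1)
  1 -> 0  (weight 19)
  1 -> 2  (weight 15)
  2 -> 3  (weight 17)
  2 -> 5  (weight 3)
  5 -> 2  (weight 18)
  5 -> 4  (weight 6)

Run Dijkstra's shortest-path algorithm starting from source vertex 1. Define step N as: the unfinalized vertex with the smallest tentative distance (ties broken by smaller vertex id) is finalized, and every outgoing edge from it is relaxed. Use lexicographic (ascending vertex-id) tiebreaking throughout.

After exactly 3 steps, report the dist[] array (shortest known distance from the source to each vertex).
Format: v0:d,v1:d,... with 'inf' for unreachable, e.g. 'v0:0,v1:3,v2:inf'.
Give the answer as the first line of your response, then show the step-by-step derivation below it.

v0:19,v1:0,v2:15,v3:32,v4:24,v5:18

step 1: dist = v0:19,v1:0,v2:15,v3:inf,v4:inf,v5:inf
step 2: dist = v0:19,v1:0,v2:15,v3:32,v4:inf,v5:18
step 3: dist = v0:19,v1:0,v2:15,v3:32,v4:24,v5:18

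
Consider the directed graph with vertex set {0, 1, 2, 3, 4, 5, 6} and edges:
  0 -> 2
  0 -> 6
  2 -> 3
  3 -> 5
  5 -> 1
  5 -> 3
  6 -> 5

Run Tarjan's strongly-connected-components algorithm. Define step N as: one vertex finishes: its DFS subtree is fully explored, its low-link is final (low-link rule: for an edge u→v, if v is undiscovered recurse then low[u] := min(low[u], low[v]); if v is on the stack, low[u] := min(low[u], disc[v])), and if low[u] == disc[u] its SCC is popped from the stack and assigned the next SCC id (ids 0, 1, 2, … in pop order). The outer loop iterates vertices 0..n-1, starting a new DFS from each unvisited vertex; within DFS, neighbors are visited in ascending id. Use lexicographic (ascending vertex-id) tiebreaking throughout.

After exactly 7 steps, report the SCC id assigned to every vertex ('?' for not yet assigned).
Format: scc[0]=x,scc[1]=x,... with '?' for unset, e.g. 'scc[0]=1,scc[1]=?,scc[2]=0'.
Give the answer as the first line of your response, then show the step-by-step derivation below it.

scc[0]=4,scc[1]=0,scc[2]=2,scc[3]=1,scc[4]=5,scc[5]=1,scc[6]=3

step 1: low=(low[0]=0,low[1]=4,low[2]=1,low[3]=2,low[4]=?,low[5]=3,low[6]=?); scc=(scc[0]=?,scc[1]=0,scc[2]=?,scc[3]=?,scc[4]=?,scc[5]=?,scc[6]=?)
step 2: low=(low[0]=0,low[1]=4,low[2]=1,low[3]=2,low[4]=?,low[5]=2,low[6]=?); scc=(scc[0]=?,scc[1]=0,scc[2]=?,scc[3]=?,scc[4]=?,scc[5]=?,scc[6]=?)
step 3: low=(low[0]=0,low[1]=4,low[2]=1,low[3]=2,low[4]=?,low[5]=2,low[6]=?); scc=(scc[0]=?,scc[1]=0,scc[2]=?,scc[3]=1,scc[4]=?,scc[5]=1,scc[6]=?)
step 4: low=(low[0]=0,low[1]=4,low[2]=1,low[3]=2,low[4]=?,low[5]=2,low[6]=?); scc=(scc[0]=?,scc[1]=0,scc[2]=2,scc[3]=1,scc[4]=?,scc[5]=1,scc[6]=?)
step 5: low=(low[0]=0,low[1]=4,low[2]=1,low[3]=2,low[4]=?,low[5]=2,low[6]=5); scc=(scc[0]=?,scc[1]=0,scc[2]=2,scc[3]=1,scc[4]=?,scc[5]=1,scc[6]=3)
step 6: low=(low[0]=0,low[1]=4,low[2]=1,low[3]=2,low[4]=?,low[5]=2,low[6]=5); scc=(scc[0]=4,scc[1]=0,scc[2]=2,scc[3]=1,scc[4]=?,scc[5]=1,scc[6]=3)
step 7: low=(low[0]=0,low[1]=4,low[2]=1,low[3]=2,low[4]=6,low[5]=2,low[6]=5); scc=(scc[0]=4,scc[1]=0,scc[2]=2,scc[3]=1,scc[4]=5,scc[5]=1,scc[6]=3)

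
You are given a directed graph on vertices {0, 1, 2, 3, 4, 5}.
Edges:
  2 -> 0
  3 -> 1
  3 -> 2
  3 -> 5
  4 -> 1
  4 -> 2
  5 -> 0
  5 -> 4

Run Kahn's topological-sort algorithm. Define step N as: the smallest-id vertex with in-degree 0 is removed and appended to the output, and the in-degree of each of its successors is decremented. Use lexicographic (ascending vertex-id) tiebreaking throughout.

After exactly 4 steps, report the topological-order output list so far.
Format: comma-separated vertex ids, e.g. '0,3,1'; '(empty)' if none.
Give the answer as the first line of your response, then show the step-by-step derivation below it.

3,5,4,1

step 1: output 3; order=[3]; indeg=(2,1,1,0,1,0)
step 2: output 5; order=[3,5]; indeg=(1,1,1,0,0,0)
step 3: output 4; order=[3,5,4]; indeg=(1,0,0,0,0,0)
step 4: output 1; order=[3,5,4,1]; indeg=(1,0,0,0,0,0)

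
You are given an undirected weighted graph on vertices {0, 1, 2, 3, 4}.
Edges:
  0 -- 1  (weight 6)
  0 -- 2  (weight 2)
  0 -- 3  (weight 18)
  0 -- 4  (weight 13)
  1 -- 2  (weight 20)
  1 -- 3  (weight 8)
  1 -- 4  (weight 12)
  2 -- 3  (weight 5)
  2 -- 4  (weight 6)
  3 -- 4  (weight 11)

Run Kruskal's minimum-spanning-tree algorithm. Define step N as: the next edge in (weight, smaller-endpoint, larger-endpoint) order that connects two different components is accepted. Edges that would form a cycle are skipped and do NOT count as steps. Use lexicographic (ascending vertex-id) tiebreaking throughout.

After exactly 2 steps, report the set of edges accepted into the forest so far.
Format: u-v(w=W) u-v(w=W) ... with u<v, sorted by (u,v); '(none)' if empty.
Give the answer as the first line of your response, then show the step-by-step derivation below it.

0-2(w=2) 2-3(w=5)

step 1: add edge 0-2 (w=2); MST = {0-2(w=2)}
step 2: add edge 2-3 (w=5); MST = {0-2(w=2) 2-3(w=5)}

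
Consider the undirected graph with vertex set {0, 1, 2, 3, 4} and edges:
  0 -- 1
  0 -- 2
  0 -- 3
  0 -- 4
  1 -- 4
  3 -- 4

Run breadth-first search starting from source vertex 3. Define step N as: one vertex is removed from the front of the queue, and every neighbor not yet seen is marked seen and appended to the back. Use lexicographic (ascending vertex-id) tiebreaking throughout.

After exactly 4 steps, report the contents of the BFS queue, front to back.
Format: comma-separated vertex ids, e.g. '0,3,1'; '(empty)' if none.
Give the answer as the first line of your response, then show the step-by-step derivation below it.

2

step 1: dequeue 3; queue=[0,4]; order=3
step 2: dequeue 0; queue=[4,1,2]; order=3,0
step 3: dequeue 4; queue=[1,2]; order=3,0,4
step 4: dequeue 1; queue=[2]; order=3,0,4,1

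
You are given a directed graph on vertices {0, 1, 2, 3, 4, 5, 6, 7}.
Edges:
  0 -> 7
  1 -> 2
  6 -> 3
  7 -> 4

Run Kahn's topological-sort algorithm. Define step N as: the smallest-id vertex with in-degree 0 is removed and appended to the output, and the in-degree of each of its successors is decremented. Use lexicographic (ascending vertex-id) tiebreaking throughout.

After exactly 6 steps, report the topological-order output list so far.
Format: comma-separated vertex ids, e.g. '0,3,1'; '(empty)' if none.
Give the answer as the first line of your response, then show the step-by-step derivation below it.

0,1,2,5,6,3

step 1: output 0; order=[0]; indeg=(0,0,1,1,1,0,0,0)
step 2: output 1; order=[0,1]; indeg=(0,0,0,1,1,0,0,0)
step 3: output 2; order=[0,1,2]; indeg=(0,0,0,1,1,0,0,0)
step 4: output 5; order=[0,1,2,5]; indeg=(0,0,0,1,1,0,0,0)
step 5: output 6; order=[0,1,2,5,6]; indeg=(0,0,0,0,1,0,0,0)
step 6: output 3; order=[0,1,2,5,6,3]; indeg=(0,0,0,0,1,0,0,0)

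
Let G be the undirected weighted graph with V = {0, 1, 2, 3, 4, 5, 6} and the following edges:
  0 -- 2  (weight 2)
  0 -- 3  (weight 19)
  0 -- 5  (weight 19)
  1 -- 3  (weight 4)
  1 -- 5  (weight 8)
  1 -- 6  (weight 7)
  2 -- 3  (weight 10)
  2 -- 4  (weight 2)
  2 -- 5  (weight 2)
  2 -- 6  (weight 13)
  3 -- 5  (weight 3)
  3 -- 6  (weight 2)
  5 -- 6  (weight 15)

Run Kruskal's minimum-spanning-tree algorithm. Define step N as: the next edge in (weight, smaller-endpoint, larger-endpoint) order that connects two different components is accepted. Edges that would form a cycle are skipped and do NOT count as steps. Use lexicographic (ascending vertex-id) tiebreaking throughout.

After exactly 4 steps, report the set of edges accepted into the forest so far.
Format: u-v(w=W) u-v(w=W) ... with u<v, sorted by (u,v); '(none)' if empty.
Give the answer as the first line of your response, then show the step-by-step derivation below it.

0-2(w=2) 2-4(w=2) 2-5(w=2) 3-6(w=2)

step 1: add edge 0-2 (w=2); MST = {0-2(w=2)}
step 2: add edge 2-4 (w=2); MST = {0-2(w=2) 2-4(w=2)}
step 3: add edge 2-5 (w=2); MST = {0-2(w=2) 2-4(w=2) 2-5(w=2)}
step 4: add edge 3-6 (w=2); MST = {0-2(w=2) 2-4(w=2) 2-5(w=2) 3-6(w=2)}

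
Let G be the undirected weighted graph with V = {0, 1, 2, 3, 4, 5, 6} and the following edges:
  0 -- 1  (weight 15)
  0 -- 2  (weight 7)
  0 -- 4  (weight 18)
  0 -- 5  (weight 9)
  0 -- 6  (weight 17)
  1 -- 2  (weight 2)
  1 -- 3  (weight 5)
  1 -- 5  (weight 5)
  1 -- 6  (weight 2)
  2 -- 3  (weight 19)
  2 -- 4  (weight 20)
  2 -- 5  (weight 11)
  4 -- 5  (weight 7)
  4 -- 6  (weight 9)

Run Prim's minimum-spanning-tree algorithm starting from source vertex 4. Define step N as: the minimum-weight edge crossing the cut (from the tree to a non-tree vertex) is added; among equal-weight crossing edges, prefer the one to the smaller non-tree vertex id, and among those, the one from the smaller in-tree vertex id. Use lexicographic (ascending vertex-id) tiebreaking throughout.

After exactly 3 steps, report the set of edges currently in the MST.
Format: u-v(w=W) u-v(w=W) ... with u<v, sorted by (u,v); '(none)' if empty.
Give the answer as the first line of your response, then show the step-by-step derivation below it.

1-2(w=2) 1-5(w=5) 4-5(w=7)

step 1: add edge 4-5 (w=7); MST = {4-5(w=7)}
step 2: add edge 1-5 (w=5); MST = {1-5(w=5) 4-5(w=7)}
step 3: add edge 1-2 (w=2); MST = {1-2(w=2) 1-5(w=5) 4-5(w=7)}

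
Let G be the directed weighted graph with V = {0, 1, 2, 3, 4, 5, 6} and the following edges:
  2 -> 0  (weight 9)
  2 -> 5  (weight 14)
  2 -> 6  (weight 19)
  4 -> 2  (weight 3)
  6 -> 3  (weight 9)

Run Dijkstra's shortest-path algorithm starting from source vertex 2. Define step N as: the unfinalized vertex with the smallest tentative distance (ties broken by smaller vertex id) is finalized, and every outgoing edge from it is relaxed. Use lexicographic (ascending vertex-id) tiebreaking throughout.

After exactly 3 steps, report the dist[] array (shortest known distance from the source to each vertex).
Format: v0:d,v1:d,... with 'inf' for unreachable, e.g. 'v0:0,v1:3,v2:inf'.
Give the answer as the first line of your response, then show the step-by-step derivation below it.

v0:9,v1:inf,v2:0,v3:inf,v4:inf,v5:14,v6:19

step 1: dist = v0:9,v1:inf,v2:0,v3:inf,v4:inf,v5:14,v6:19
step 2: dist = v0:9,v1:inf,v2:0,v3:inf,v4:inf,v5:14,v6:19
step 3: dist = v0:9,v1:inf,v2:0,v3:inf,v4:inf,v5:14,v6:19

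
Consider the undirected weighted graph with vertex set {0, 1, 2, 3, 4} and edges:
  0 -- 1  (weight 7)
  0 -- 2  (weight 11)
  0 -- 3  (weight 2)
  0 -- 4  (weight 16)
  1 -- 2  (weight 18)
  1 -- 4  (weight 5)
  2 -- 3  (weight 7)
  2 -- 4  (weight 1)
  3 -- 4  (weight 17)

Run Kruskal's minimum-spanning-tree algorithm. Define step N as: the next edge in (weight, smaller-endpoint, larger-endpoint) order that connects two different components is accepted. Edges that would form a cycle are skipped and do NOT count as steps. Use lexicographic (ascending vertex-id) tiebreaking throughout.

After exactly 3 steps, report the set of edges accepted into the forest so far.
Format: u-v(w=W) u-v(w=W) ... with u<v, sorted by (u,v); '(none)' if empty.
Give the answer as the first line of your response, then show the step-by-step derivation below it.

0-3(w=2) 1-4(w=5) 2-4(w=1)

step 1: add edge 2-4 (w=1); MST = {2-4(w=1)}
step 2: add edge 0-3 (w=2); MST = {0-3(w=2) 2-4(w=1)}
step 3: add edge 1-4 (w=5); MST = {0-3(w=2) 1-4(w=5) 2-4(w=1)}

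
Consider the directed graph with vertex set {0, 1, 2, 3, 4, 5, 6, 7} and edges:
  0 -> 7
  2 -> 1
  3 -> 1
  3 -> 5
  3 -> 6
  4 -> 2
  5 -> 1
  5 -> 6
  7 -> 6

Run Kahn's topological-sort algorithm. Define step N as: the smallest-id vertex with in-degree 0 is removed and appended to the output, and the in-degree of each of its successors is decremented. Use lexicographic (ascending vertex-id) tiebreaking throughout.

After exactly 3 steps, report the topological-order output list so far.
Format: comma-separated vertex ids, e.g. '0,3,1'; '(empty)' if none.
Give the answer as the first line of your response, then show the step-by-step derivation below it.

0,3,4

step 1: output 0; order=[0]; indeg=(0,3,1,0,0,1,3,0)
step 2: output 3; order=[0,3]; indeg=(0,2,1,0,0,0,2,0)
step 3: output 4; order=[0,3,4]; indeg=(0,2,0,0,0,0,2,0)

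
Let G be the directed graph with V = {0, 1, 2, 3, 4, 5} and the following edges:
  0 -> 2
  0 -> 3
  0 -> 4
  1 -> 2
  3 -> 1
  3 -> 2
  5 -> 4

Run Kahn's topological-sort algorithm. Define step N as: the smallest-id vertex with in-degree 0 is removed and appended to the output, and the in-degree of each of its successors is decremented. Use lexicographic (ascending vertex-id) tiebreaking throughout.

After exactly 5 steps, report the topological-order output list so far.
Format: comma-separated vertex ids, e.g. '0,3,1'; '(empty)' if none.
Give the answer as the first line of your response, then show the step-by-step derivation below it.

0,3,1,2,5

step 1: output 0; order=[0]; indeg=(0,1,2,0,1,0)
step 2: output 3; order=[0,3]; indeg=(0,0,1,0,1,0)
step 3: output 1; order=[0,3,1]; indeg=(0,0,0,0,1,0)
step 4: output 2; order=[0,3,1,2]; indeg=(0,0,0,0,1,0)
step 5: output 5; order=[0,3,1,2,5]; indeg=(0,0,0,0,0,0)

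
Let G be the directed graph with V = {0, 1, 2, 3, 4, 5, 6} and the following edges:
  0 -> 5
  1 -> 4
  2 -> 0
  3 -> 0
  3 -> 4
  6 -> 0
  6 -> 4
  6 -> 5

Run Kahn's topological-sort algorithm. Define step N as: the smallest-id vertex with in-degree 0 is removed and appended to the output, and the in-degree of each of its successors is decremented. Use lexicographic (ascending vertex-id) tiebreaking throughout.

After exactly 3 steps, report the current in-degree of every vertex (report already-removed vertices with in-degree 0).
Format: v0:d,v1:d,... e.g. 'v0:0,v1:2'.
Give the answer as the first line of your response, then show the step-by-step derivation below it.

v0:1,v1:0,v2:0,v3:0,v4:1,v5:2,v6:0

step 1: output 1; order=[1]; indeg=(3,0,0,0,2,2,0)
step 2: output 2; order=[1,2]; indeg=(2,0,0,0,2,2,0)
step 3: output 3; order=[1,2,3]; indeg=(1,0,0,0,1,2,0)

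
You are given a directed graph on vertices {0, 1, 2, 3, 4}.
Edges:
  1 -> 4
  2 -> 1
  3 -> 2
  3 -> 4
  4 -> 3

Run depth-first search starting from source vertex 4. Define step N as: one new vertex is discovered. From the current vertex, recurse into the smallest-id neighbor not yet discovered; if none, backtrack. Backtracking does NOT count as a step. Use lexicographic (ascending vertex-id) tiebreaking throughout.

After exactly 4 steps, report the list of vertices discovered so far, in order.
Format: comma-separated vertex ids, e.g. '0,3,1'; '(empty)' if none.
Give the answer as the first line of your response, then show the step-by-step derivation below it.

4,3,2,1

step 1: discover 4; path=4; order=4
step 2: discover 3; path=4>3; order=4,3
step 3: discover 2; path=4>3>2; order=4,3,2
step 4: discover 1; path=4>3>2>1; order=4,3,2,1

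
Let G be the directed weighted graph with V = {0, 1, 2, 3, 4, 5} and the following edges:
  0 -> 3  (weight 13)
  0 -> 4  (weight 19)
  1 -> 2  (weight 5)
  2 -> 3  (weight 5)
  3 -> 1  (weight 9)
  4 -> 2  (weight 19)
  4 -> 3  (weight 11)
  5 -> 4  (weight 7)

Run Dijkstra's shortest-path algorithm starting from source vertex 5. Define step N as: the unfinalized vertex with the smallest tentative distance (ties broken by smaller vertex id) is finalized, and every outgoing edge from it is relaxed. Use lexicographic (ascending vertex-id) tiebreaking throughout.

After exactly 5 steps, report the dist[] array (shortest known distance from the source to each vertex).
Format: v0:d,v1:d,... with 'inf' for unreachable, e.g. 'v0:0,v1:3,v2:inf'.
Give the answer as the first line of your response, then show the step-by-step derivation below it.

v0:inf,v1:27,v2:26,v3:18,v4:7,v5:0

step 1: dist = v0:inf,v1:inf,v2:inf,v3:inf,v4:7,v5:0
step 2: dist = v0:inf,v1:inf,v2:26,v3:18,v4:7,v5:0
step 3: dist = v0:inf,v1:27,v2:26,v3:18,v4:7,v5:0
step 4: dist = v0:inf,v1:27,v2:26,v3:18,v4:7,v5:0
step 5: dist = v0:inf,v1:27,v2:26,v3:18,v4:7,v5:0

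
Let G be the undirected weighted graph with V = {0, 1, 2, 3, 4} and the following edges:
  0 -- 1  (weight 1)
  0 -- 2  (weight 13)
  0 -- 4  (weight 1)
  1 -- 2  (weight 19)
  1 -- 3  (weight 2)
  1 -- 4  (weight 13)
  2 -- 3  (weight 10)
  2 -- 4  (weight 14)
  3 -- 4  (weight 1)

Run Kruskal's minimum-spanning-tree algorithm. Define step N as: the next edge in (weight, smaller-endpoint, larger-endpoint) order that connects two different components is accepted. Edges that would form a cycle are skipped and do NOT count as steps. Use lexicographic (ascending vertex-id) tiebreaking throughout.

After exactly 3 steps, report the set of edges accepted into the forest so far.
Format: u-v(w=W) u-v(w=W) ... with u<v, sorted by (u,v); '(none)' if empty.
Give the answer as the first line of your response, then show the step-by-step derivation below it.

0-1(w=1) 0-4(w=1) 3-4(w=1)

step 1: add edge 0-1 (w=1); MST = {0-1(w=1)}
step 2: add edge 0-4 (w=1); MST = {0-1(w=1) 0-4(w=1)}
step 3: add edge 3-4 (w=1); MST = {0-1(w=1) 0-4(w=1) 3-4(w=1)}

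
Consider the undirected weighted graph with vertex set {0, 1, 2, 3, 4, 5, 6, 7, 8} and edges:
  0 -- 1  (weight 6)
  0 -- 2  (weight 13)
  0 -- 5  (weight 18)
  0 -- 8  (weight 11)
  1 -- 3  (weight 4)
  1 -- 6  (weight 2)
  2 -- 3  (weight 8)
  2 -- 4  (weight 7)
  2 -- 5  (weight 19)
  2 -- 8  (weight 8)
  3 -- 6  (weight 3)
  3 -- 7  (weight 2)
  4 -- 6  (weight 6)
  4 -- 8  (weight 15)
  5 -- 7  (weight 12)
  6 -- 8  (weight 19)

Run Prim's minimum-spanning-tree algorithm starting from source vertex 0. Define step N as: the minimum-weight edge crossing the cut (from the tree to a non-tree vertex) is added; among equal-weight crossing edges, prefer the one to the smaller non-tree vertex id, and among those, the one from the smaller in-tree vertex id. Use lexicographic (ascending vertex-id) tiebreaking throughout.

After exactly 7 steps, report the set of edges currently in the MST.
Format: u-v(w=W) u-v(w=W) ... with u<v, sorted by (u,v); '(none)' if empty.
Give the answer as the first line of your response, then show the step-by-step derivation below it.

0-1(w=6) 1-6(w=2) 2-4(w=7) 2-8(w=8) 3-6(w=3) 3-7(w=2) 4-6(w=6)

step 1: add edge 0-1 (w=6); MST = {0-1(w=6)}
step 2: add edge 1-6 (w=2); MST = {0-1(w=6) 1-6(w=2)}
step 3: add edge 3-6 (w=3); MST = {0-1(w=6) 1-6(w=2) 3-6(w=3)}
step 4: add edge 3-7 (w=2); MST = {0-1(w=6) 1-6(w=2) 3-6(w=3) 3-7(w=2)}
step 5: add edge 4-6 (w=6); MST = {0-1(w=6) 1-6(w=2) 3-6(w=3) 3-7(w=2) 4-6(w=6)}
step 6: add edge 2-4 (w=7); MST = {0-1(w=6) 1-6(w=2) 2-4(w=7) 3-6(w=3) 3-7(w=2) 4-6(w=6)}
step 7: add edge 2-8 (w=8); MST = {0-1(w=6) 1-6(w=2) 2-4(w=7) 2-8(w=8) 3-6(w=3) 3-7(w=2) 4-6(w=6)}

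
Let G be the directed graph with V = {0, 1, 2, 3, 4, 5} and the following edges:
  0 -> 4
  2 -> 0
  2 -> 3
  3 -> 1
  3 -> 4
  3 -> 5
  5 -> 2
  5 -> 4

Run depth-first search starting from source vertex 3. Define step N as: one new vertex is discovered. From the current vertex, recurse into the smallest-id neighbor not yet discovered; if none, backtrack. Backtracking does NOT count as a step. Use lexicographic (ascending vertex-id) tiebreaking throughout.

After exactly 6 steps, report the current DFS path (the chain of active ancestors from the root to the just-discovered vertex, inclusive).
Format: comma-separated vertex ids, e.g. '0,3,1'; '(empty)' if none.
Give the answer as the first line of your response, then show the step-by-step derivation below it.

3,5,2,0

step 1: discover 3; path=3; order=3
step 2: discover 1; path=3>1; order=3,1
step 3: discover 4; path=3>4; order=3,1,4
step 4: discover 5; path=3>5; order=3,1,4,5
step 5: discover 2; path=3>5>2; order=3,1,4,5,2
step 6: discover 0; path=3>5>2>0; order=3,1,4,5,2,0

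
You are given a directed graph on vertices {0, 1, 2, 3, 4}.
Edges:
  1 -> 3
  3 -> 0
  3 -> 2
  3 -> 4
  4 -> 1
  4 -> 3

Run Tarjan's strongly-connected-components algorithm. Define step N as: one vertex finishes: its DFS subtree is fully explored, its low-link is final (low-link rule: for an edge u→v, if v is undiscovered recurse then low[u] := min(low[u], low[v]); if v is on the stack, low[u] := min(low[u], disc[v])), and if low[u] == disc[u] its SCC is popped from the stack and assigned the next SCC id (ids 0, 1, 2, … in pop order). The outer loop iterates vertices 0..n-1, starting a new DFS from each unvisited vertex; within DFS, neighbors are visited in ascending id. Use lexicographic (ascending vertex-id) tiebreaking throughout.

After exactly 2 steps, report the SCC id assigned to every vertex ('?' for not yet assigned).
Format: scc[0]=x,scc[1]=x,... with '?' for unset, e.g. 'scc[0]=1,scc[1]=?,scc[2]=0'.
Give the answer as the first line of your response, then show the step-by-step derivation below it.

scc[0]=0,scc[1]=?,scc[2]=1,scc[3]=?,scc[4]=?

step 1: low=(low[0]=0,low[1]=?,low[2]=?,low[3]=?,low[4]=?); scc=(scc[0]=0,scc[1]=?,scc[2]=?,scc[3]=?,scc[4]=?)
step 2: low=(low[0]=0,low[1]=1,low[2]=3,low[3]=2,low[4]=?); scc=(scc[0]=0,scc[1]=?,scc[2]=1,scc[3]=?,scc[4]=?)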